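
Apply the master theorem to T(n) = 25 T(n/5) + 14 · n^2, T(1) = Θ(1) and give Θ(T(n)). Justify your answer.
T(n) = Θ(n^2 log n)

log_5 25 = 2, and f(n) = 14 · n^2 = Θ(n^(log_5 25)). This is Case 2 of the master theorem: T(n) = Θ(f(n) · log n) = Θ(n^2 log n).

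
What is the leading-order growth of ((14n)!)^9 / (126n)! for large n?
((14n)!)^9/(126n)! ~ ((2π·14n)^(8/2) / 3) · 9^(−9·14n)  →  0

Write N = 14n. Stirling: N! ~ sqrt(2π N)(N/e)^N and (9N)! ~ sqrt(2π·9N)·(9N/e)^(9N).
  (N!)^9/(9N)! ~ (2π N)^(9/2) (N/e)^(9N) / [sqrt(2π·9N) (9N/e)^(9N)]
     = (2π N)^(9/2) / sqrt(2π·9N) · (N/(9N))^(9N)
     = (2π N)^((9−1)/2) / 3 · 9^(−9N).
Since 9^9 > 1, the factor 9^(−9N) decays exponentially, so the ratio → 0. Substituting N = 14n gives the stated form.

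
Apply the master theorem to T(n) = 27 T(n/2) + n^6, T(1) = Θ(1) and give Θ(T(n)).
T(n) = Θ(n^6)

log_2 27 ≈ 4.755. f(n) = n^6 dominates n^(log_2 27) since 6 > 4.755, and the regularity condition a·f(n/b) = 27·(n/2)^6 = (27/64)·n^6 ≤ c·f(n) holds with c = 27/64 ≈ 0.422 < 1. So this is Case 3: T(n) = Θ(f(n)) = Θ(n^6).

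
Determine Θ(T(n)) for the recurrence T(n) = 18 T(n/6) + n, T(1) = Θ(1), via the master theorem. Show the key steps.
T(n) = Θ(n^(log_6 18))

Master theorem: compare f(n) = n to n^(log_6 18) where log_6 18 ≈ 1.613. Since 1 < log_6 18, we have f(n) = O(n^(log_6 18 − ε)) for some ε > 0 — Case 1. Hence T(n) = Θ(n^(log_6 18)).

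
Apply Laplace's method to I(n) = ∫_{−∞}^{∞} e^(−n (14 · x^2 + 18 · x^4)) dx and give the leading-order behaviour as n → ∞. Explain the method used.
I(n) ~ sqrt(π/(14n))

φ(x) = 14 · x^2 + 18 · x^4 has its unique global minimum at x* = 0 (since φ'(x) = 28x + 72x^3 = 0 only at x = 0 for real x with both coefficients positive, and φ → ∞ as |x| → ∞). At x* = 0, φ(0) = 0 and φ''(0) = 28. Laplace's method then gives
  I(n) ~ sqrt(2π / (n · φ''(0))) · e^(−n φ(0)) = sqrt(2π / (28n)) = sqrt(π/(14n)).
The 18 · x^4 term contributes only at subleading order (an O(1/n) relative correction).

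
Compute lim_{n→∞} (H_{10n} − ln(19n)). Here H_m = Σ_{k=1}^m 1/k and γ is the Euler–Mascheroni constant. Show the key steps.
lim = ln(10/19) + γ

By Euler-Maclaurin, H_m = ln m + γ + O(1/m). So
  H_{10n} − ln(19n) = ln(10n) + γ − ln(19n) + O(1/n)
                       = ln(10/19) + γ + O(1/n).
Hence the limit is ln(10/19) + γ.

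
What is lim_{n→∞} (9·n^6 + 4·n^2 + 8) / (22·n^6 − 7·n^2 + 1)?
lim = 9/22

For large n the leading n^6 terms dominate both numerator and denominator. Dividing top and bottom by n^6, every other term tends to 0, leaving 9/22.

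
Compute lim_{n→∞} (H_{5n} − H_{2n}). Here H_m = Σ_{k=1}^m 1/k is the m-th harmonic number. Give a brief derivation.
lim = ln(5/2)

Euler-Maclaurin gives H_m = ln m + γ + 1/(2m) + O(1/m^2). The γ and O(1/m) terms cancel in the difference:
  H_{5n} − H_{2n} = ln(5n) − ln(2n) + O(1/n) = ln(5/2) + O(1/n).
Hence the limit is ln(5/2).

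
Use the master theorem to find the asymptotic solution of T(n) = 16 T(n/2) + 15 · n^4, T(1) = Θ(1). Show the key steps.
T(n) = Θ(n^4 log n)

log_2 16 = 4, and f(n) = 15 · n^4 = Θ(n^(log_2 16)). This is Case 2 of the master theorem: T(n) = Θ(f(n) · log n) = Θ(n^4 log n).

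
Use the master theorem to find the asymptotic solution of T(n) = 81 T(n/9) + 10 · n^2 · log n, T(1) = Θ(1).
T(n) = Θ(n^2 · (log n)^2)

Here log_9 81 = 2 and f(n) = 10 · n^2 · log n = Θ(n^(log_9 81) · (log n)^1). This is the extended Case 2 of the master theorem (f matches the critical exponent up to log factors), giving T(n) = Θ(n^(log_9 81) · (log n)^(1+1)) = Θ(n^2 · (log n)^2).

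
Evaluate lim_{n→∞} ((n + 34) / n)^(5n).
lim = e^170

Rewrite as (1 + 34/n)^(5n). By the standard limit (1 + x/n)^n → e^x, we have (1 + 34/n)^n → e^34, and raising to the 5th power gives e^170.
More precisely, ln[(1 + 34/n)^(5n)] = 5n · ln(1 + 34/n) = 5n · (34/n + O(1/n^2)) = 170 + O(1/n) → 170.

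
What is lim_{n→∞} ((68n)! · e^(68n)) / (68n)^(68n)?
lim = ∞

Stirling: (68n)! ~ sqrt(2π·68n) · (68n/e)^(68n). Hence
  (68n)! · e^(68n) / (68n)^(68n) ~ sqrt(2π·68n) = sqrt(2π·68) · sqrt(n) → ∞.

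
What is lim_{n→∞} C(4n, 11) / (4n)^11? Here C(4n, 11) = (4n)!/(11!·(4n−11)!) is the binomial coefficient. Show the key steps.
lim = 1/11! = 1/39916800

With N = 4n → ∞: C(N, 11) / N^11 = [N(N−1)…(N−10)] / (11! · N^11) = (1/11!) · 1 · (1 − 1/(4n)) · … · (1 − 10/(4n)). Each factor → 1 as N → ∞, so the limit is 1/11! = 1/39916800.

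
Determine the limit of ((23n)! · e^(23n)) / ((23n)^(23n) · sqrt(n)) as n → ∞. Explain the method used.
lim = sqrt(2π·23)

Stirling: (23n)! ~ sqrt(2π·23n) · (23n/e)^(23n). Hence
  (23n)! · e^(23n) / (23n)^(23n) ~ sqrt(2π·23n).
Dividing by sqrt(n): sqrt(2π·23n) / sqrt(n) = sqrt(2π·23) · n^((1−1)/2), so the limit is sqrt(2π·23).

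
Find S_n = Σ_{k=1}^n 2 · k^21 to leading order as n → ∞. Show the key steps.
S_n ~ n^22 / 11

By integral comparison (Euler-Maclaurin), Σ_{k=1}^n 2 · k^21 = 2 · ∫_0^n x^21 dx + O(n^21) = 2 · n^22/22 = n^22 / 11 + O(n^21). (Equivalently, Faulhaber's formula gives the same leading term.)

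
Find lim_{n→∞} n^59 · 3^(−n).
lim = 0

Exponentials with base > 1 dominate every fixed polynomial: for any fixed c, n^c / 3^n → 0 as n → ∞ (e.g. by the ratio test, or by writing 3^n = e^(n ln 3) and noting e^(n ln 3) / n^c → ∞). Hence n^59 · 3^(−n) = n^59 / 3^n → 0.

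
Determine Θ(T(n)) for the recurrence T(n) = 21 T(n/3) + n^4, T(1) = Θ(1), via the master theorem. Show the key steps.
T(n) = Θ(n^4)

log_3 21 ≈ 2.771. f(n) = n^4 dominates n^(log_3 21) since 4 > 2.771, and the regularity condition a·f(n/b) = 21·(n/3)^4 = (21/81)·n^4 ≤ c·f(n) holds with c = 21/81 ≈ 0.259 < 1. So this is Case 3: T(n) = Θ(f(n)) = Θ(n^4).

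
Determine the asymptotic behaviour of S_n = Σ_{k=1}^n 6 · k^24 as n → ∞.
S_n ~ 6 · n^25 / 25

By integral comparison (Euler-Maclaurin), Σ_{k=1}^n 6 · k^24 = 6 · ∫_0^n x^24 dx + O(n^24) = 6 · n^25/25 + O(n^24). (Equivalently, Faulhaber's formula gives the same leading term.)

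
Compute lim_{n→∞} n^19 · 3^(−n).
lim = 0

Exponentials with base > 1 dominate every fixed polynomial: for any fixed c, n^c / 3^n → 0 as n → ∞ (e.g. by the ratio test, or by writing 3^n = e^(n ln 3) and noting e^(n ln 3) / n^c → ∞). Hence n^19 · 3^(−n) = n^19 / 3^n → 0.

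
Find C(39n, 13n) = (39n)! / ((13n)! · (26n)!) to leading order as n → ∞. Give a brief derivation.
C(39n, 13n) ~ (27/4)^(13n) · sqrt(3/(4π·13n))

Write N = 13n. Apply Stirling to each factorial:
  (3N)! ~ sqrt(2π·3N) · (3N/e)^(3N),
  N! ~ sqrt(2π N) · (N/e)^N,
  (2N)! ~ sqrt(2π·2N) · (2N/e)^(2N).
The exponential factors combine to (3N)^(3N) / (N^N · (2N)^(2N)) = 3^(3N)/2^(2N) = (3^3/2^2)^N = (27/4)^N.
The square-root prefactors combine to sqrt(2π·3N) / (sqrt(2π N)·sqrt(2π·2N)) = sqrt(3 / (2π·2·N)) = sqrt(3/(4π·13n)).
Substituting N = 13n: C(39n, 13n) ~ (27/4)^(13n) · sqrt(3/(4π·13n)).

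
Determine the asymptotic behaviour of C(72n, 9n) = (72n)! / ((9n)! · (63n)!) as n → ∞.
C(72n, 9n) ~ (16777216/823543)^(9n) · sqrt(4/(7π·9n))

Write N = 9n. Apply Stirling to each factorial:
  (8N)! ~ sqrt(2π·8N) · (8N/e)^(8N),
  N! ~ sqrt(2π N) · (N/e)^N,
  (7N)! ~ sqrt(2π·7N) · (7N/e)^(7N).
The exponential factors combine to (8N)^(8N) / (N^N · (7N)^(7N)) = 8^(8N)/7^(7N) = (8^8/7^7)^N = (16777216/823543)^N.
The square-root prefactors combine to sqrt(2π·8N) / (sqrt(2π N)·sqrt(2π·7N)) = sqrt(8 / (2π·7·N)) = sqrt(4/(7π·9n)).
Substituting N = 9n: C(72n, 9n) ~ (16777216/823543)^(9n) · sqrt(4/(7π·9n)).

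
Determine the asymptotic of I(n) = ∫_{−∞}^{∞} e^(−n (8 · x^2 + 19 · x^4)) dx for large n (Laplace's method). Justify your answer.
I(n) ~ sqrt(π/(8n))

φ(x) = 8 · x^2 + 19 · x^4 has its unique global minimum at x* = 0 (since φ'(x) = 16x + 76x^3 = 0 only at x = 0 for real x with both coefficients positive, and φ → ∞ as |x| → ∞). At x* = 0, φ(0) = 0 and φ''(0) = 16. Laplace's method then gives
  I(n) ~ sqrt(2π / (n · φ''(0))) · e^(−n φ(0)) = sqrt(2π / (16n)) = sqrt(π/(8n)).
The 19 · x^4 term contributes only at subleading order (an O(1/n) relative correction).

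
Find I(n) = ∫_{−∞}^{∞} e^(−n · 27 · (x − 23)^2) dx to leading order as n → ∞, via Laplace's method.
I(n) = sqrt(π/(27n))

Here φ(x) = 27 · (x − 23)^2 has its unique minimum at x* = 23 with φ(x*) = 0 and φ''(x*) = 54. Laplace's method gives
  I(n) ~ e^(−n φ(x*)) · sqrt(2π / (n · φ''(x*))) = sqrt(2π / (54n)) = sqrt(π/(27n)).
This is exact: substituting u = (x − 23)·sqrt(27n) gives I(n) = (1/sqrt(27n)) ∫_{−∞}^{∞} e^(−u^2) du = sqrt(π/(27n)).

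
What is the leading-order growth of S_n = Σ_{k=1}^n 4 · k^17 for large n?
S_n ~ 2 · n^18 / 9

By integral comparison (Euler-Maclaurin), Σ_{k=1}^n 4 · k^17 = 4 · ∫_0^n x^17 dx + O(n^17) = 4 · n^18/18 = 2 · n^18 / 9 + O(n^17). (Equivalently, Faulhaber's formula gives the same leading term.)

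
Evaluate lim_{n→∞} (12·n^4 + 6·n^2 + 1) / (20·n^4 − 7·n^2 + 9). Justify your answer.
lim = 12/20 = 3/5

For large n the leading n^4 terms dominate both numerator and denominator. Dividing top and bottom by n^4, every other term tends to 0, leaving 12/20 = 3/5.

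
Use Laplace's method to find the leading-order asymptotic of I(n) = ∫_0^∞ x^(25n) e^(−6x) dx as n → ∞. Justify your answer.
I(n) ~ (sqrt(2π·25n) / 6) · (25n/(6e))^(25n)

Write the integrand as exp(25n ln x − 6x) and set f(x) = 25n ln x − 6x. Then f'(x) = 25n/x − 6 = 0 at x* = 25n/6, and f''(x*) = −25n/x*^2 = −6^2/(25n). Laplace's method (interior maximum) gives
  I(n) ~ e^(f(x*)) · sqrt(2π / |f''(x*)|)
        = exp(25n ln(25n/6) − 25n) · sqrt(2π · 25n / 6^2)
        = (25n/6)^(25n) e^(−25n) · sqrt(2π·25n) / 6
        = (sqrt(2π·25n) / 6) · (25n/(6e))^(25n).
This matches Γ(25n+1)/6^(25n+1) with Stirling applied to Γ.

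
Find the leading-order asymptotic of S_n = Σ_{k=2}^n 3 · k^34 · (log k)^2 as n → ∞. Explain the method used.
S_n ~ 3 · n^35 · (log n)^2 / 35

By integral comparison, S_n = ∫_1^n 3 · x^34 · (log x)^2 dx + O(n^34 · (log n)^2). For the integral, the leading term of ∫_1^n x^34 (log x)^2 dx is n^35/35 · (log n)^2 (by repeated integration by parts; each step lowers the log-exponent and produces a relatively O(1/log n) correction). Hence S_n ~ 3 · n^35 · (log n)^2 / 35.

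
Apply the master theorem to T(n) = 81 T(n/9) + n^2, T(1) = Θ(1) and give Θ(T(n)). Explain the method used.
T(n) = Θ(n^2 log n)

log_9 81 = 2, and f(n) = n^2 = Θ(n^(log_9 81)). This is Case 2 of the master theorem: T(n) = Θ(f(n) · log n) = Θ(n^2 log n).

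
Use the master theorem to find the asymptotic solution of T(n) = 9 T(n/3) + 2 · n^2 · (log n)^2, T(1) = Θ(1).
T(n) = Θ(n^2 · (log n)^3)

Here log_3 9 = 2 and f(n) = 2 · n^2 · (log n)^2 = Θ(n^(log_3 9) · (log n)^2). This is the extended Case 2 of the master theorem (f matches the critical exponent up to log factors), giving T(n) = Θ(n^(log_3 9) · (log n)^(2+1)) = Θ(n^2 · (log n)^3).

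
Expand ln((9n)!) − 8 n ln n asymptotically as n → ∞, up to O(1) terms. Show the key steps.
ln((9n)!) − 8 n ln n = n ln n + 9(ln 9 − 1) n + (1/2) ln(2π·9n) + O(1/n)

Stirling: ln((9n)!) = 9n ln(9n) − 9n + (1/2) ln(2π·9n) + O(1/n).
Expand 9n ln(9n) = 9n (ln n + ln 9) = 9n ln n + 9n ln 9.
Subtract 8n ln n: leading term is (9 − 8) n ln n = n ln n. The next term is 9n ln 9 − 9n = 9(ln 9 − 1) n. Then the (1/2) ln(2π·9n) correction.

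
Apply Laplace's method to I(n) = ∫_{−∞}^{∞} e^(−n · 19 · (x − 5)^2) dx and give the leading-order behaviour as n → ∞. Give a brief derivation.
I(n) = sqrt(π/(19n))

Here φ(x) = 19 · (x − 5)^2 has its unique minimum at x* = 5 with φ(x*) = 0 and φ''(x*) = 38. Laplace's method gives
  I(n) ~ e^(−n φ(x*)) · sqrt(2π / (n · φ''(x*))) = sqrt(2π / (38n)) = sqrt(π/(19n)).
This is exact: substituting u = (x − 5)·sqrt(19n) gives I(n) = (1/sqrt(19n)) ∫_{−∞}^{∞} e^(−u^2) du = sqrt(π/(19n)).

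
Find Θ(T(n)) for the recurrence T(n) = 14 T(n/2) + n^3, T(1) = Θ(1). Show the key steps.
T(n) = Θ(n^(log_2 14))

Master theorem: compare f(n) = n^3 to n^(log_2 14) where log_2 14 ≈ 3.807. Since 3 < log_2 14, we have f(n) = O(n^(log_2 14 − ε)) for some ε > 0 — Case 1. Hence T(n) = Θ(n^(log_2 14)).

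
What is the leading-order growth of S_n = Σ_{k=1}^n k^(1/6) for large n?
S_n ~ (6/7) · n^(7/6)

Integral comparison: Σ_{k=1}^n k^(1/6) = ∫_0^n x^(1/6) dx + O(n^(1/6)). The integral is n^(1 + 1/6) / (1 + 1/6) = n^((1+6)/6) / ((1+6)/6) = (6/7) · n^(7/6).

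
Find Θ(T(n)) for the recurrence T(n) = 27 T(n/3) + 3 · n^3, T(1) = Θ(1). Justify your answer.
T(n) = Θ(n^3 log n)

log_3 27 = 3, and f(n) = 3 · n^3 = Θ(n^(log_3 27)). This is Case 2 of the master theorem: T(n) = Θ(f(n) · log n) = Θ(n^3 log n).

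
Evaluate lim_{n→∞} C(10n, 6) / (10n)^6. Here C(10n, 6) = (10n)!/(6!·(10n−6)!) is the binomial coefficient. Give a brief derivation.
lim = 1/6! = 1/720

With N = 10n → ∞: C(N, 6) / N^6 = [N(N−1)…(N−5)] / (6! · N^6) = (1/6!) · 1 · (1 − 1/(10n)) · … · (1 − 5/(10n)). Each factor → 1 as N → ∞, so the limit is 1/6! = 1/720.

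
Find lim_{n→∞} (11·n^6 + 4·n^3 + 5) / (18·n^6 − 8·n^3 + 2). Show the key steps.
lim = 11/18

For large n the leading n^6 terms dominate both numerator and denominator. Dividing top and bottom by n^6, every other term tends to 0, leaving 11/18.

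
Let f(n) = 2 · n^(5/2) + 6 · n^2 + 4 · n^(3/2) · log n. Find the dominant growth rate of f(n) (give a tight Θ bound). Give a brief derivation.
f(n) ∈ Θ(n^(5/2))

Compare the terms by growth order. For large n, n^a · (log n)^b dominates n^a' · (log n)^b' iff a > a', or (a = a' and b > b'). Ranking the 3 terms shows the dominant one is 2 · n^(5/2). Hence f(n) ∈ Θ(n^(5/2)).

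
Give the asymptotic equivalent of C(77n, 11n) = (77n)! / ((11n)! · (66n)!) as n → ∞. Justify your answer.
C(77n, 11n) ~ (823543/46656)^(11n) · sqrt(7/(12π·11n))

Write N = 11n. Apply Stirling to each factorial:
  (7N)! ~ sqrt(2π·7N) · (7N/e)^(7N),
  N! ~ sqrt(2π N) · (N/e)^N,
  (6N)! ~ sqrt(2π·6N) · (6N/e)^(6N).
The exponential factors combine to (7N)^(7N) / (N^N · (6N)^(6N)) = 7^(7N)/6^(6N) = (7^7/6^6)^N = (823543/46656)^N.
The square-root prefactors combine to sqrt(2π·7N) / (sqrt(2π N)·sqrt(2π·6N)) = sqrt(7 / (2π·6·N)) = sqrt(7/(12π·11n)).
Substituting N = 11n: C(77n, 11n) ~ (823543/46656)^(11n) · sqrt(7/(12π·11n)).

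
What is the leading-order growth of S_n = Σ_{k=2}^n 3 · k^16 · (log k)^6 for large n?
S_n ~ 3 · n^17 · (log n)^6 / 17

By integral comparison, S_n = ∫_1^n 3 · x^16 · (log x)^6 dx + O(n^16 · (log n)^6). For the integral, the leading term of ∫_1^n x^16 (log x)^6 dx is n^17/17 · (log n)^6 (by repeated integration by parts; each step lowers the log-exponent and produces a relatively O(1/log n) correction). Hence S_n ~ 3 · n^17 · (log n)^6 / 17.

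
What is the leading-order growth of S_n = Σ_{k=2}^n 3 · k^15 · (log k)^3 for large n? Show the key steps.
S_n ~ 3 · n^16 · (log n)^3 / 16

By integral comparison, S_n = ∫_1^n 3 · x^15 · (log x)^3 dx + O(n^15 · (log n)^3). For the integral, the leading term of ∫_1^n x^15 (log x)^3 dx is n^16/16 · (log n)^3 (by repeated integration by parts; each step lowers the log-exponent and produces a relatively O(1/log n) correction). Hence S_n ~ 3 · n^16 · (log n)^3 / 16.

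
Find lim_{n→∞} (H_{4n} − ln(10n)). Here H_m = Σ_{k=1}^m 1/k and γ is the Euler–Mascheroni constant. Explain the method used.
lim = ln(2/5) + γ

By Euler-Maclaurin, H_m = ln m + γ + O(1/m). So
  H_{4n} − ln(10n) = ln(4n) + γ − ln(10n) + O(1/n)
                       = ln(4/10) + γ + O(1/n).
Hence the limit is ln(4/10) + γ (= ln(2/5)).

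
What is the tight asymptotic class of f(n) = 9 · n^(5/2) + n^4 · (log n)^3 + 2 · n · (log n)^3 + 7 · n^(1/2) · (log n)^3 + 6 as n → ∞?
f(n) ∈ Θ(n^4 · (log n)^3)

Compare the terms by growth order. For large n, n^a · (log n)^b dominates n^a' · (log n)^b' iff a > a', or (a = a' and b > b'). Ranking the 5 terms shows the dominant one is n^4 · (log n)^3. Hence f(n) ∈ Θ(n^4 · (log n)^3).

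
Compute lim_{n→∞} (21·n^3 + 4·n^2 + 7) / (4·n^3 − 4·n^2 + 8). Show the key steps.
lim = 21/4

For large n the leading n^3 terms dominate both numerator and denominator. Dividing top and bottom by n^3, every other term tends to 0, leaving 21/4.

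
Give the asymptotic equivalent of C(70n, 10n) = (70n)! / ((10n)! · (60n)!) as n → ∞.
C(70n, 10n) ~ (823543/46656)^(10n) · sqrt(7/(12π·10n))

Write N = 10n. Apply Stirling to each factorial:
  (7N)! ~ sqrt(2π·7N) · (7N/e)^(7N),
  N! ~ sqrt(2π N) · (N/e)^N,
  (6N)! ~ sqrt(2π·6N) · (6N/e)^(6N).
The exponential factors combine to (7N)^(7N) / (N^N · (6N)^(6N)) = 7^(7N)/6^(6N) = (7^7/6^6)^N = (823543/46656)^N.
The square-root prefactors combine to sqrt(2π·7N) / (sqrt(2π N)·sqrt(2π·6N)) = sqrt(7 / (2π·6·N)) = sqrt(7/(12π·10n)).
Substituting N = 10n: C(70n, 10n) ~ (823543/46656)^(10n) · sqrt(7/(12π·10n)).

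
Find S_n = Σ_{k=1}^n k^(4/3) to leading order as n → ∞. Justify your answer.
S_n ~ (3/7) · n^(7/3)

Integral comparison: Σ_{k=1}^n k^(4/3) = ∫_0^n x^(4/3) dx + O(n^(4/3)). The integral is n^(1 + 4/3) / (1 + 4/3) = n^((4+3)/3) / ((4+3)/3) = (3/7) · n^(7/3).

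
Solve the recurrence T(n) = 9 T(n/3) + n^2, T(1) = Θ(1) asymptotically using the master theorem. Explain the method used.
T(n) = Θ(n^2 log n)

log_3 9 = 2, and f(n) = n^2 = Θ(n^(log_3 9)). This is Case 2 of the master theorem: T(n) = Θ(f(n) · log n) = Θ(n^2 log n).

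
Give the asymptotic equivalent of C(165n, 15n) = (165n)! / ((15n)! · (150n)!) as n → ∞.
C(165n, 15n) ~ (285311670611/10000000000)^(15n) · sqrt(11/(20π·15n))

Write N = 15n. Apply Stirling to each factorial:
  (11N)! ~ sqrt(2π·11N) · (11N/e)^(11N),
  N! ~ sqrt(2π N) · (N/e)^N,
  (10N)! ~ sqrt(2π·10N) · (10N/e)^(10N).
The exponential factors combine to (11N)^(11N) / (N^N · (10N)^(10N)) = 11^(11N)/10^(10N) = (11^11/10^10)^N = (285311670611/10000000000)^N.
The square-root prefactors combine to sqrt(2π·11N) / (sqrt(2π N)·sqrt(2π·10N)) = sqrt(11 / (2π·10·N)) = sqrt(11/(20π·15n)).
Substituting N = 15n: C(165n, 15n) ~ (285311670611/10000000000)^(15n) · sqrt(11/(20π·15n)).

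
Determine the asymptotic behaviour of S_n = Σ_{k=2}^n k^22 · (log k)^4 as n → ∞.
S_n ~ n^23 · (log n)^4 / 23

By integral comparison, S_n = ∫_1^n x^22 · (log x)^4 dx + O(n^22 · (log n)^4). For the integral, the leading term of ∫_1^n x^22 (log x)^4 dx is n^23/23 · (log n)^4 (by repeated integration by parts; each step lowers the log-exponent and produces a relatively O(1/log n) correction). Hence S_n ~ n^23 · (log n)^4 / 23.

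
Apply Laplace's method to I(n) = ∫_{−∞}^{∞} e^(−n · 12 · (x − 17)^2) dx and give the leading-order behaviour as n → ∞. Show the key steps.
I(n) = sqrt(π/(12n))

Here φ(x) = 12 · (x − 17)^2 has its unique minimum at x* = 17 with φ(x*) = 0 and φ''(x*) = 24. Laplace's method gives
  I(n) ~ e^(−n φ(x*)) · sqrt(2π / (n · φ''(x*))) = sqrt(2π / (24n)) = sqrt(π/(12n)).
This is exact: substituting u = (x − 17)·sqrt(12n) gives I(n) = (1/sqrt(12n)) ∫_{−∞}^{∞} e^(−u^2) du = sqrt(π/(12n)).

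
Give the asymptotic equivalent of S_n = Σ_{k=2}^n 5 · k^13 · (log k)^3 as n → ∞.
S_n ~ 5 · n^14 · (log n)^3 / 14

By integral comparison, S_n = ∫_1^n 5 · x^13 · (log x)^3 dx + O(n^13 · (log n)^3). For the integral, the leading term of ∫_1^n x^13 (log x)^3 dx is n^14/14 · (log n)^3 (by repeated integration by parts; each step lowers the log-exponent and produces a relatively O(1/log n) correction). Hence S_n ~ 5 · n^14 · (log n)^3 / 14.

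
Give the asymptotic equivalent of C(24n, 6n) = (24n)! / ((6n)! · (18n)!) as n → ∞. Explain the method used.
C(24n, 6n) ~ (256/27)^(6n) · sqrt(2/(3π·6n))

Write N = 6n. Apply Stirling to each factorial:
  (4N)! ~ sqrt(2π·4N) · (4N/e)^(4N),
  N! ~ sqrt(2π N) · (N/e)^N,
  (3N)! ~ sqrt(2π·3N) · (3N/e)^(3N).
The exponential factors combine to (4N)^(4N) / (N^N · (3N)^(3N)) = 4^(4N)/3^(3N) = (4^4/3^3)^N = (256/27)^N.
The square-root prefactors combine to sqrt(2π·4N) / (sqrt(2π N)·sqrt(2π·3N)) = sqrt(4 / (2π·3·N)) = sqrt(2/(3π·6n)).
Substituting N = 6n: C(24n, 6n) ~ (256/27)^(6n) · sqrt(2/(3π·6n)).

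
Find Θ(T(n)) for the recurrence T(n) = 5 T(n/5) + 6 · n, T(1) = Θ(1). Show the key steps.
T(n) = Θ(n log n)

log_5 5 = 1, and f(n) = 6 · n = Θ(n^(log_5 5)). This is Case 2 of the master theorem: T(n) = Θ(f(n) · log n) = Θ(n log n).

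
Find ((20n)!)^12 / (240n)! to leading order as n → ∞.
((20n)!)^12/(240n)! ~ ((2π·20n)^(11/2) / sqrt(12)) · 12^(−12·20n)  →  0

Write N = 20n. Stirling: N! ~ sqrt(2π N)(N/e)^N and (12N)! ~ sqrt(2π·12N)·(12N/e)^(12N).
  (N!)^12/(12N)! ~ (2π N)^(12/2) (N/e)^(12N) / [sqrt(2π·12N) (12N/e)^(12N)]
     = (2π N)^(12/2) / sqrt(2π·12N) · (N/(12N))^(12N)
     = (2π N)^((12−1)/2) / sqrt(12) · 12^(−12N).
Since 12^12 > 1, the factor 12^(−12N) decays exponentially, so the ratio → 0. Substituting N = 20n gives the stated form.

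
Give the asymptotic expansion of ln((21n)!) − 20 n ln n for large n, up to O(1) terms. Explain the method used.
ln((21n)!) − 20 n ln n = n ln n + 21(ln 21 − 1) n + (1/2) ln(2π·21n) + O(1/n)

Stirling: ln((21n)!) = 21n ln(21n) − 21n + (1/2) ln(2π·21n) + O(1/n).
Expand 21n ln(21n) = 21n (ln n + ln 21) = 21n ln n + 21n ln 21.
Subtract 20n ln n: leading term is (21 − 20) n ln n = n ln n. The next term is 21n ln 21 − 21n = 21(ln 21 − 1) n. Then the (1/2) ln(2π·21n) correction.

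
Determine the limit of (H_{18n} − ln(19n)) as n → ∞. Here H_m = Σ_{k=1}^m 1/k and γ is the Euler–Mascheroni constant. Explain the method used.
lim = ln(18/19) + γ

By Euler-Maclaurin, H_m = ln m + γ + O(1/m). So
  H_{18n} − ln(19n) = ln(18n) + γ − ln(19n) + O(1/n)
                       = ln(18/19) + γ + O(1/n).
Hence the limit is ln(18/19) + γ.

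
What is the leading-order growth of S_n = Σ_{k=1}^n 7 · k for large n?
S_n ~ 7 · n^2 / 2

By integral comparison (Euler-Maclaurin), Σ_{k=1}^n 7 · k = 7 · ∫_0^n x^1 dx + O(n) = 7 · n^2/2 + O(n). (Equivalently, Faulhaber's formula gives the same leading term.)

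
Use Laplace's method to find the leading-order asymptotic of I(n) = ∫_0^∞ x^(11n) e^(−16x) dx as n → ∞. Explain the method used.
I(n) ~ (sqrt(2π·11n) / 16) · (11n/(16e))^(11n)

Write the integrand as exp(11n ln x − 16x) and set f(x) = 11n ln x − 16x. Then f'(x) = 11n/x − 16 = 0 at x* = 11n/16, and f''(x*) = −11n/x*^2 = −16^2/(11n). Laplace's method (interior maximum) gives
  I(n) ~ e^(f(x*)) · sqrt(2π / |f''(x*)|)
        = exp(11n ln(11n/16) − 11n) · sqrt(2π · 11n / 16^2)
        = (11n/16)^(11n) e^(−11n) · sqrt(2π·11n) / 16
        = (sqrt(2π·11n) / 16) · (11n/(16e))^(11n).
This matches Γ(11n+1)/16^(11n+1) with Stirling applied to Γ.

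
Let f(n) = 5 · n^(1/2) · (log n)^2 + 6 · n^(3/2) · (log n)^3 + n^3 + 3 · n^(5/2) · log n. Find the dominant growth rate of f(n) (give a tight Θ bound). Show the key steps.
f(n) ∈ Θ(n^3)

Compare the terms by growth order. For large n, n^a · (log n)^b dominates n^a' · (log n)^b' iff a > a', or (a = a' and b > b'). Ranking the 4 terms shows the dominant one is n^3. Hence f(n) ∈ Θ(n^3).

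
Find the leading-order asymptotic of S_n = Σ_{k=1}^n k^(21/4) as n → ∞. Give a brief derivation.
S_n ~ (4/25) · n^(25/4)

Integral comparison: Σ_{k=1}^n k^(21/4) = ∫_0^n x^(21/4) dx + O(n^(21/4)). The integral is n^(1 + 21/4) / (1 + 21/4) = n^((21+4)/4) / ((21+4)/4) = (4/25) · n^(25/4).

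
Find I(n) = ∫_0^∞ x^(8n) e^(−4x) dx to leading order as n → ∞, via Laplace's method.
I(n) ~ (sqrt(2π·8n) / 4) · (8n/(4e))^(8n)

Write the integrand as exp(8n ln x − 4x) and set f(x) = 8n ln x − 4x. Then f'(x) = 8n/x − 4 = 0 at x* = 8n/4, and f''(x*) = −8n/x*^2 = −4^2/(8n). Laplace's method (interior maximum) gives
  I(n) ~ e^(f(x*)) · sqrt(2π / |f''(x*)|)
        = exp(8n ln(8n/4) − 8n) · sqrt(2π · 8n / 4^2)
        = (8n/4)^(8n) e^(−8n) · sqrt(2π·8n) / 4
        = (sqrt(2π·8n) / 4) · (8n/(4e))^(8n).
This matches Γ(8n+1)/4^(8n+1) with Stirling applied to Γ.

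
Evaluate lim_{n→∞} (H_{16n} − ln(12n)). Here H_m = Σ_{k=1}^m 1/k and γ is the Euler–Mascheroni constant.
lim = ln(4/3) + γ

By Euler-Maclaurin, H_m = ln m + γ + O(1/m). So
  H_{16n} − ln(12n) = ln(16n) + γ − ln(12n) + O(1/n)
                       = ln(16/12) + γ + O(1/n).
Hence the limit is ln(16/12) + γ (= ln(4/3)).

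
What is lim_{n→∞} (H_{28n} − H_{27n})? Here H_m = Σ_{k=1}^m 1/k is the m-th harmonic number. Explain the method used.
lim = ln(28/27)

Euler-Maclaurin gives H_m = ln m + γ + 1/(2m) + O(1/m^2). The γ and O(1/m) terms cancel in the difference:
  H_{28n} − H_{27n} = ln(28n) − ln(27n) + O(1/n) = ln(28/27) + O(1/n).
Hence the limit is ln(28/27).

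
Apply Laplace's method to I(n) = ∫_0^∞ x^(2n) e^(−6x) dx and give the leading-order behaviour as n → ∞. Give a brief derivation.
I(n) ~ (sqrt(2π·2n) / 6) · (2n/(6e))^(2n)

Write the integrand as exp(2n ln x − 6x) and set f(x) = 2n ln x − 6x. Then f'(x) = 2n/x − 6 = 0 at x* = 2n/6, and f''(x*) = −2n/x*^2 = −6^2/(2n). Laplace's method (interior maximum) gives
  I(n) ~ e^(f(x*)) · sqrt(2π / |f''(x*)|)
        = exp(2n ln(2n/6) − 2n) · sqrt(2π · 2n / 6^2)
        = (2n/6)^(2n) e^(−2n) · sqrt(2π·2n) / 6
        = (sqrt(2π·2n) / 6) · (2n/(6e))^(2n).
This matches Γ(2n+1)/6^(2n+1) with Stirling applied to Γ.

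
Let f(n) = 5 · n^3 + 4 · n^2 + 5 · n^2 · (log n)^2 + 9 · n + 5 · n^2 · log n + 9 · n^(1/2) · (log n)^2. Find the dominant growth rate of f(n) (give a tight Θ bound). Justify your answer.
f(n) ∈ Θ(n^3)

Compare the terms by growth order. For large n, n^a · (log n)^b dominates n^a' · (log n)^b' iff a > a', or (a = a' and b > b'). Ranking the 6 terms shows the dominant one is 5 · n^3. Hence f(n) ∈ Θ(n^3).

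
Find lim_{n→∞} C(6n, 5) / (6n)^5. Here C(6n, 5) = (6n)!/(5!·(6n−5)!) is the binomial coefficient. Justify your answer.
lim = 1/5! = 1/120

With N = 6n → ∞: C(N, 5) / N^5 = [N(N−1)…(N−4)] / (5! · N^5) = (1/5!) · 1 · (1 − 1/(6n)) · (1 − 2/(6n)) · (1 − 3/(6n)) · (1 − 4/(6n)). Each factor → 1 as N → ∞, so the limit is 1/5! = 1/120.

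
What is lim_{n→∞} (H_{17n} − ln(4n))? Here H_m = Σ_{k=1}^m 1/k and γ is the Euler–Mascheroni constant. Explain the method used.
lim = ln(17/4) + γ

By Euler-Maclaurin, H_m = ln m + γ + O(1/m). So
  H_{17n} − ln(4n) = ln(17n) + γ − ln(4n) + O(1/n)
                       = ln(17/4) + γ + O(1/n).
Hence the limit is ln(17/4) + γ.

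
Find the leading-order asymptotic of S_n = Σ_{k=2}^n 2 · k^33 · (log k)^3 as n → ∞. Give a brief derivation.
S_n ~ n^34 · (log n)^3 / 17

By integral comparison, S_n = ∫_1^n 2 · x^33 · (log x)^3 dx + O(n^33 · (log n)^3). For the integral, the leading term of ∫_1^n x^33 (log x)^3 dx is n^34/34 · (log n)^3 (by repeated integration by parts; each step lowers the log-exponent and produces a relatively O(1/log n) correction). Hence S_n ~ n^34 · (log n)^3 / 17.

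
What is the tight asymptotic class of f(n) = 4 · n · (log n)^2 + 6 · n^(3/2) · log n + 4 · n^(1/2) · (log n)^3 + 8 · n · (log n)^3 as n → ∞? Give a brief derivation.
f(n) ∈ Θ(n^(3/2) · log n)

Compare the terms by growth order. For large n, n^a · (log n)^b dominates n^a' · (log n)^b' iff a > a', or (a = a' and b > b'). Ranking the 4 terms shows the dominant one is 6 · n^(3/2) · log n. Hence f(n) ∈ Θ(n^(3/2) · log n).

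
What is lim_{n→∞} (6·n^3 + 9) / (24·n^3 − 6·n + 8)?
lim = 6/24 = 1/4

For large n the leading n^3 terms dominate both numerator and denominator. Dividing top and bottom by n^3, every other term tends to 0, leaving 6/24 = 1/4.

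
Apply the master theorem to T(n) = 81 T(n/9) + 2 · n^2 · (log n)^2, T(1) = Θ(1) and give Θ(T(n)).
T(n) = Θ(n^2 · (log n)^3)

Here log_9 81 = 2 and f(n) = 2 · n^2 · (log n)^2 = Θ(n^(log_9 81) · (log n)^2). This is the extended Case 2 of the master theorem (f matches the critical exponent up to log factors), giving T(n) = Θ(n^(log_9 81) · (log n)^(2+1)) = Θ(n^2 · (log n)^3).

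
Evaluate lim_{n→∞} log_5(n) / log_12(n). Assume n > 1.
lim = ln(12) / ln(5) = log_5(12)

Change of base: log_5(n) = ln n / ln 5 and log_12(n) = ln n / ln 12. The ratio is (ln n / ln 5) · (ln 12 / ln n) = ln 12 / ln 5, a constant independent of n. So the limit is ln 12 / ln 5 = log_5(12).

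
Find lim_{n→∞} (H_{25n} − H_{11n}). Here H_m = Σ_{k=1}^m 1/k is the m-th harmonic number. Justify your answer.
lim = ln(25/11)

Euler-Maclaurin gives H_m = ln m + γ + 1/(2m) + O(1/m^2). The γ and O(1/m) terms cancel in the difference:
  H_{25n} − H_{11n} = ln(25n) − ln(11n) + O(1/n) = ln(25/11) + O(1/n).
Hence the limit is ln(25/11).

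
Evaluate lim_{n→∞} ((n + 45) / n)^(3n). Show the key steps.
lim = e^135

Rewrite as (1 + 45/n)^(3n). By the standard limit (1 + x/n)^n → e^x, we have (1 + 45/n)^n → e^45, and raising to the 3rd power gives e^135.
More precisely, ln[(1 + 45/n)^(3n)] = 3n · ln(1 + 45/n) = 3n · (45/n + O(1/n^2)) = 135 + O(1/n) → 135.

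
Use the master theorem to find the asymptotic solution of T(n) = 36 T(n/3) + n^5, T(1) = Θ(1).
T(n) = Θ(n^5)

log_3 36 ≈ 3.262. f(n) = n^5 dominates n^(log_3 36) since 5 > 3.262, and the regularity condition a·f(n/b) = 36·(n/3)^5 = (36/243)·n^5 ≤ c·f(n) holds with c = 36/243 ≈ 0.148 < 1. So this is Case 3: T(n) = Θ(f(n)) = Θ(n^5).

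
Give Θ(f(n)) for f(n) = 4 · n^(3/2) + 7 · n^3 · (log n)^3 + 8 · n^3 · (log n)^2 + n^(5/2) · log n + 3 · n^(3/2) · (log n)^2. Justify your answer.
f(n) ∈ Θ(n^3 · (log n)^3)

Compare the terms by growth order. For large n, n^a · (log n)^b dominates n^a' · (log n)^b' iff a > a', or (a = a' and b > b'). Ranking the 5 terms shows the dominant one is 7 · n^3 · (log n)^3. Hence f(n) ∈ Θ(n^3 · (log n)^3).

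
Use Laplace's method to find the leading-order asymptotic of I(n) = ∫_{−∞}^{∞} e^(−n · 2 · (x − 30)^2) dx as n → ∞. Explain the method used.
I(n) = sqrt(π/(2n))

Here φ(x) = 2 · (x − 30)^2 has its unique minimum at x* = 30 with φ(x*) = 0 and φ''(x*) = 4. Laplace's method gives
  I(n) ~ e^(−n φ(x*)) · sqrt(2π / (n · φ''(x*))) = sqrt(2π / (4n)) = sqrt(π/(2n)).
This is exact: substituting u = (x − 30)·sqrt(2n) gives I(n) = (1/sqrt(2n)) ∫_{−∞}^{∞} e^(−u^2) du = sqrt(π/(2n)).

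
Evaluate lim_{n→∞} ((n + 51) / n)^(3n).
lim = e^153

Rewrite as (1 + 51/n)^(3n). By the standard limit (1 + x/n)^n → e^x, we have (1 + 51/n)^n → e^51, and raising to the 3rd power gives e^153.
More precisely, ln[(1 + 51/n)^(3n)] = 3n · ln(1 + 51/n) = 3n · (51/n + O(1/n^2)) = 153 + O(1/n) → 153.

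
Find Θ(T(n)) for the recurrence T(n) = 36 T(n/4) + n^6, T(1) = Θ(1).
T(n) = Θ(n^6)

log_4 36 ≈ 2.585. f(n) = n^6 dominates n^(log_4 36) since 6 > 2.585, and the regularity condition a·f(n/b) = 36·(n/4)^6 = (36/4096)·n^6 ≤ c·f(n) holds with c = 36/4096 ≈ 0.00879 < 1. So this is Case 3: T(n) = Θ(f(n)) = Θ(n^6).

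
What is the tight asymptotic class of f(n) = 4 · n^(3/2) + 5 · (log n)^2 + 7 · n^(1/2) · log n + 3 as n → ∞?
f(n) ∈ Θ(n^(3/2))

Compare the terms by growth order. For large n, n^a · (log n)^b dominates n^a' · (log n)^b' iff a > a', or (a = a' and b > b'). Ranking the 4 terms shows the dominant one is 4 · n^(3/2). Hence f(n) ∈ Θ(n^(3/2)).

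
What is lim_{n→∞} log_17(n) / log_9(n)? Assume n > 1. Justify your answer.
lim = ln(9) / ln(17) = log_17(9)

Change of base: log_17(n) = ln n / ln 17 and log_9(n) = ln n / ln 9. The ratio is (ln n / ln 17) · (ln 9 / ln n) = ln 9 / ln 17, a constant independent of n. So the limit is ln 9 / ln 17 = log_17(9).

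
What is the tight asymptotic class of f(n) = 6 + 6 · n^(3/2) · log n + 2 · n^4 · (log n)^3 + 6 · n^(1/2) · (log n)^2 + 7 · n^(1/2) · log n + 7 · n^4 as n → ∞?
f(n) ∈ Θ(n^4 · (log n)^3)

Compare the terms by growth order. For large n, n^a · (log n)^b dominates n^a' · (log n)^b' iff a > a', or (a = a' and b > b'). Ranking the 6 terms shows the dominant one is 2 · n^4 · (log n)^3. Hence f(n) ∈ Θ(n^4 · (log n)^3).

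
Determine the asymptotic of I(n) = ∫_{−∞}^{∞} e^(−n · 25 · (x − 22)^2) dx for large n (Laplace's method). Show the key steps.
I(n) = sqrt(π/(25n))

Here φ(x) = 25 · (x − 22)^2 has its unique minimum at x* = 22 with φ(x*) = 0 and φ''(x*) = 50. Laplace's method gives
  I(n) ~ e^(−n φ(x*)) · sqrt(2π / (n · φ''(x*))) = sqrt(2π / (50n)) = sqrt(π/(25n)).
This is exact: substituting u = (x − 22)·sqrt(25n) gives I(n) = (1/sqrt(25n)) ∫_{−∞}^{∞} e^(−u^2) du = sqrt(π/(25n)).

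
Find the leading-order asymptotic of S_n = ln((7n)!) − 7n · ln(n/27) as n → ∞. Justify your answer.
S_n ~ 7n · (ln 189 − 1) + O(ln n)

Stirling: ln((7n)!) = 7n ln(7n) − 7n + O(ln n).
  S_n = 7n ln(7n) − 7n − 7n ln(n/27) + O(ln n)
      = 7n ln(7n) − 7n ln n + 7n ln 27 − 7n + O(ln n)
      = 7n ln 7 + 7n ln 27 − 7n + O(ln n)
      = 7n (ln 189 − 1) + O(ln n).
Numerically ln(189) − 1 ≈ 4.2417.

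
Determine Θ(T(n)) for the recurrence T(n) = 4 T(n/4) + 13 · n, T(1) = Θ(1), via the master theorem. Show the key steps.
T(n) = Θ(n log n)

log_4 4 = 1, and f(n) = 13 · n = Θ(n^(log_4 4)). This is Case 2 of the master theorem: T(n) = Θ(f(n) · log n) = Θ(n log n).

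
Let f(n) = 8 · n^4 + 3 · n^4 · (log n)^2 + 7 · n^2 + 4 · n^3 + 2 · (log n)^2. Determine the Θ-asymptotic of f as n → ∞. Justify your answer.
f(n) ∈ Θ(n^4 · (log n)^2)

Compare the terms by growth order. For large n, n^a · (log n)^b dominates n^a' · (log n)^b' iff a > a', or (a = a' and b > b'). Ranking the 5 terms shows the dominant one is 3 · n^4 · (log n)^2. Hence f(n) ∈ Θ(n^4 · (log n)^2).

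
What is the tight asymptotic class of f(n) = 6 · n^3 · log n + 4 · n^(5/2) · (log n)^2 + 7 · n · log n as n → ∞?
f(n) ∈ Θ(n^3 · log n)

Compare the terms by growth order. For large n, n^a · (log n)^b dominates n^a' · (log n)^b' iff a > a', or (a = a' and b > b'). Ranking the 3 terms shows the dominant one is 6 · n^3 · log n. Hence f(n) ∈ Θ(n^3 · log n).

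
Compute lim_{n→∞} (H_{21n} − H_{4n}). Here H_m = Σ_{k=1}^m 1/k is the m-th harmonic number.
lim = ln(21/4)

Euler-Maclaurin gives H_m = ln m + γ + 1/(2m) + O(1/m^2). The γ and O(1/m) terms cancel in the difference:
  H_{21n} − H_{4n} = ln(21n) − ln(4n) + O(1/n) = ln(21/4) + O(1/n).
Hence the limit is ln(21/4).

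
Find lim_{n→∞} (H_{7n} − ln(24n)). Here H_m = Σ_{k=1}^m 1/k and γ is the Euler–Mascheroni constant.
lim = ln(7/24) + γ

By Euler-Maclaurin, H_m = ln m + γ + O(1/m). So
  H_{7n} − ln(24n) = ln(7n) + γ − ln(24n) + O(1/n)
                       = ln(7/24) + γ + O(1/n).
Hence the limit is ln(7/24) + γ.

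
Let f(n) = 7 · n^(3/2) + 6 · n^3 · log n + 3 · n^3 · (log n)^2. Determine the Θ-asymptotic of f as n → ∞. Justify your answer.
f(n) ∈ Θ(n^3 · (log n)^2)

Compare the terms by growth order. For large n, n^a · (log n)^b dominates n^a' · (log n)^b' iff a > a', or (a = a' and b > b'). Ranking the 3 terms shows the dominant one is 3 · n^3 · (log n)^2. Hence f(n) ∈ Θ(n^3 · (log n)^2).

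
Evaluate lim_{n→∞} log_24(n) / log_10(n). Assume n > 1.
lim = ln(10) / ln(24) = log_24(10)

Change of base: log_24(n) = ln n / ln 24 and log_10(n) = ln n / ln 10. The ratio is (ln n / ln 24) · (ln 10 / ln n) = ln 10 / ln 24, a constant independent of n. So the limit is ln 10 / ln 24 = log_24(10).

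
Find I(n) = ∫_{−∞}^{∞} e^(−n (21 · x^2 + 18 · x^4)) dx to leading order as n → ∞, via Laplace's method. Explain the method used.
I(n) ~ sqrt(π/(21n))

φ(x) = 21 · x^2 + 18 · x^4 has its unique global minimum at x* = 0 (since φ'(x) = 42x + 72x^3 = 0 only at x = 0 for real x with both coefficients positive, and φ → ∞ as |x| → ∞). At x* = 0, φ(0) = 0 and φ''(0) = 42. Laplace's method then gives
  I(n) ~ sqrt(2π / (n · φ''(0))) · e^(−n φ(0)) = sqrt(2π / (42n)) = sqrt(π/(21n)).
The 18 · x^4 term contributes only at subleading order (an O(1/n) relative correction).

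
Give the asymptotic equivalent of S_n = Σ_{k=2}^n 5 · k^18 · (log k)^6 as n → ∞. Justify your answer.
S_n ~ 5 · n^19 · (log n)^6 / 19

By integral comparison, S_n = ∫_1^n 5 · x^18 · (log x)^6 dx + O(n^18 · (log n)^6). For the integral, the leading term of ∫_1^n x^18 (log x)^6 dx is n^19/19 · (log n)^6 (by repeated integration by parts; each step lowers the log-exponent and produces a relatively O(1/log n) correction). Hence S_n ~ 5 · n^19 · (log n)^6 / 19.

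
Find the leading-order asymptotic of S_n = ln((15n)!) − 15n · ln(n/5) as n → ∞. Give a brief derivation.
S_n ~ 15n · (ln 75 − 1) + O(ln n)

Stirling: ln((15n)!) = 15n ln(15n) − 15n + O(ln n).
  S_n = 15n ln(15n) − 15n − 15n ln(n/5) + O(ln n)
      = 15n ln(15n) − 15n ln n + 15n ln 5 − 15n + O(ln n)
      = 15n ln 15 + 15n ln 5 − 15n + O(ln n)
      = 15n (ln 75 − 1) + O(ln n).
Numerically ln(75) − 1 ≈ 3.3175.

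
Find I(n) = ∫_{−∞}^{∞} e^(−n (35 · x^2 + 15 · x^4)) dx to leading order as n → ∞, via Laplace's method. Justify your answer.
I(n) ~ sqrt(π/(35n))

φ(x) = 35 · x^2 + 15 · x^4 has its unique global minimum at x* = 0 (since φ'(x) = 70x + 60x^3 = 0 only at x = 0 for real x with both coefficients positive, and φ → ∞ as |x| → ∞). At x* = 0, φ(0) = 0 and φ''(0) = 70. Laplace's method then gives
  I(n) ~ sqrt(2π / (n · φ''(0))) · e^(−n φ(0)) = sqrt(2π / (70n)) = sqrt(π/(35n)).
The 15 · x^4 term contributes only at subleading order (an O(1/n) relative correction).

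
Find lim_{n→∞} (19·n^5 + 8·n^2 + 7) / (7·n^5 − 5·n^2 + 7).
lim = 19/7

For large n the leading n^5 terms dominate both numerator and denominator. Dividing top and bottom by n^5, every other term tends to 0, leaving 19/7.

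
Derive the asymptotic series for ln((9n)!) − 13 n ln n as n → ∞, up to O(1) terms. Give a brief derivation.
ln((9n)!) − 13 n ln n = −4 n ln n + 9(ln 9 − 1) n + (1/2) ln(2π·9n) + O(1/n)

Stirling: ln((9n)!) = 9n ln(9n) − 9n + (1/2) ln(2π·9n) + O(1/n).
Expand 9n ln(9n) = 9n (ln n + ln 9) = 9n ln n + 9n ln 9.
Subtract 13n ln n: leading term is (9 − 13) n ln n = −4 n ln n. The next term is 9n ln 9 − 9n = 9(ln 9 − 1) n. Then the (1/2) ln(2π·9n) correction.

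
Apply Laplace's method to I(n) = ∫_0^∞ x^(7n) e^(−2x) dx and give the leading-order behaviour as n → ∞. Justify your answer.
I(n) ~ (sqrt(2π·7n) / 2) · (7n/(2e))^(7n)

Write the integrand as exp(7n ln x − 2x) and set f(x) = 7n ln x − 2x. Then f'(x) = 7n/x − 2 = 0 at x* = 7n/2, and f''(x*) = −7n/x*^2 = −2^2/(7n). Laplace's method (interior maximum) gives
  I(n) ~ e^(f(x*)) · sqrt(2π / |f''(x*)|)
        = exp(7n ln(7n/2) − 7n) · sqrt(2π · 7n / 2^2)
        = (7n/2)^(7n) e^(−7n) · sqrt(2π·7n) / 2
        = (sqrt(2π·7n) / 2) · (7n/(2e))^(7n).
This matches Γ(7n+1)/2^(7n+1) with Stirling applied to Γ.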